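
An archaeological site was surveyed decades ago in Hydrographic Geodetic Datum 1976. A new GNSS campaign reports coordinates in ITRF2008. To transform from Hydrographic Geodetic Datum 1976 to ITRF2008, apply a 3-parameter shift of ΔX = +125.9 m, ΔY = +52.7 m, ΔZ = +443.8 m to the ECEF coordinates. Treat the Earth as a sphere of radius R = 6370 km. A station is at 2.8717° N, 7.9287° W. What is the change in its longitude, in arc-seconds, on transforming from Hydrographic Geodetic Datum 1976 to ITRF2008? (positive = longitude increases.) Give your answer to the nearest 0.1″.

Δλ = 2.3″

sin φ = 0.050100, cos φ = 0.998744, sin λ = -0.137941, cos λ = 0.990440.
East component: ΔE = −sin λ·ΔX + cos λ·ΔY = −(-0.137941)(125.9) + (0.990440)(52.7) = 69.56 m.
1° of latitude spans πR/180 = 111177 m; at latitude φ, 1° of longitude spans that × cos φ = 111037.9 m, so Δλ = 69.56 / 111037.9 × 3600 = 2.255″.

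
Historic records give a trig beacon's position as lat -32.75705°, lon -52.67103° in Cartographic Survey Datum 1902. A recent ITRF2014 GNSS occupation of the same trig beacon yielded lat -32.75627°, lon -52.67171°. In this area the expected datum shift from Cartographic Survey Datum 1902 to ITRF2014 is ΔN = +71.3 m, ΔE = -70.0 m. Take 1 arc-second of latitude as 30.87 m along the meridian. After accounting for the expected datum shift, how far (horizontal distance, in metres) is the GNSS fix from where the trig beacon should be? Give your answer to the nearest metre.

Observed coordinate differences: Δφ = +0.00078°, Δλ = -0.00068°.
Converting to metres (1° lat = 111132 m, cos φ = 0.840972): observed ΔN = 86.7 m, observed ΔE = -63.6 m.
Subtracting the expected shift leaves a residual of 86.7 − (71.3) = 15.4 m north and -63.6 − (-70.0) = 6.4 m east.
Residual distance = √(15.4² + 6.4²) = 16.7 m.

17 m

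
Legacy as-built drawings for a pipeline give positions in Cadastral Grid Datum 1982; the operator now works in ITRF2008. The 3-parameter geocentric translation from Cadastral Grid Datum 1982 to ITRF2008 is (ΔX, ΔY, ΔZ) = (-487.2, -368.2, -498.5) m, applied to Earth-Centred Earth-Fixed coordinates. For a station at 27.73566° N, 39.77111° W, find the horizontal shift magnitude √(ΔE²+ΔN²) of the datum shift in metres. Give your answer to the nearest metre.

At φ = 27.73566°, λ = -39.77111°: sin φ = 0.465393, cos φ = 0.885104, sin λ = -0.639722, cos λ = 0.768606.
ΔE = −sin λ·ΔX + cos λ·ΔY = −(-0.639722)·(-487.2) + (0.768606)·(-368.2) = -594.67 m.
ΔN = −sin φ cos λ·ΔX − sin φ sin λ·ΔY + cos φ·ΔZ = −(0.465393)(0.768606)(-487.2) − (0.465393)(-0.639722)(-368.2) + (0.885104)(-498.5) = -376.57 m.
Horizontal magnitude = √(ΔE² + ΔN²) = √((-594.67)² + (-376.57)²) = 703.88 m.

704 m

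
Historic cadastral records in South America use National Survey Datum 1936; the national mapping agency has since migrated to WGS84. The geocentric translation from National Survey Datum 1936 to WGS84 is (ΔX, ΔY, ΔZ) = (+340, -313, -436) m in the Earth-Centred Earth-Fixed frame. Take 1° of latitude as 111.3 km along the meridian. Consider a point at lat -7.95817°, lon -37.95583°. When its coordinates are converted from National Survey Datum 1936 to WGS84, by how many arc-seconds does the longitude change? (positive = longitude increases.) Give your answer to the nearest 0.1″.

sin φ = -0.138450, cos φ = 0.990369, sin λ = -0.615054, cos λ = 0.788485.
East component: ΔE = −sin λ·ΔX + cos λ·ΔY = −(-0.615054)(340) + (0.788485)(-313) = -37.68 m.
1° of latitude spans 111300 m; at latitude φ, 1° of longitude spans that × cos φ = 110228.1 m, so Δλ = -37.68 / 110228.1 × 3600 = -1.231″.

Δλ = -1.2″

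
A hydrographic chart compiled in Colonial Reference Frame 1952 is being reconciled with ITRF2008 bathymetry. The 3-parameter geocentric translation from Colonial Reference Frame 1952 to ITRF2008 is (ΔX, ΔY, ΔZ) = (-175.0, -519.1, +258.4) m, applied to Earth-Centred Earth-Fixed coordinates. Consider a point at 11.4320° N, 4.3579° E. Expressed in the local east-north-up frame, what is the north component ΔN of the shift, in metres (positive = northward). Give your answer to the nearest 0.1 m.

At φ = 11.4320°, λ = 4.3579°: sin φ = 0.198205, cos φ = 0.980161, sin λ = 0.075986, cos λ = 0.997109.
ΔN = −sin φ cos λ·ΔX − sin φ sin λ·ΔY + cos φ·ΔZ = −(0.198205)(0.997109)(-175.0) − (0.198205)(0.075986)(-519.1) + (0.980161)(258.4) = 295.68 m.

ΔN = 295.7 m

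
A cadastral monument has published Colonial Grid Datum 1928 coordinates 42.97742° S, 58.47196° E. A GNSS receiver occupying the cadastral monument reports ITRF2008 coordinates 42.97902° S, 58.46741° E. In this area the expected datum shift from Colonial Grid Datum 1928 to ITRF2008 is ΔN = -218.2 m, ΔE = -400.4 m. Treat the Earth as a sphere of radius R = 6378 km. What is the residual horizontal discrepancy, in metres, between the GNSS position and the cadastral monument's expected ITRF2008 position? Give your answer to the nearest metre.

Observed coordinate differences: Δφ = -0.00160°, Δλ = -0.00455°.
Converting to metres (1° lat = 111317 m, cos φ = 0.731622): observed ΔN = -178.1 m, observed ΔE = -370.6 m.
Subtracting the expected shift leaves a residual of -178.1 − (-218.2) = 40.1 m north and -370.6 − (-400.4) = 29.8 m east.
Residual distance = √(40.1² + 29.8²) = 50.0 m.

50 m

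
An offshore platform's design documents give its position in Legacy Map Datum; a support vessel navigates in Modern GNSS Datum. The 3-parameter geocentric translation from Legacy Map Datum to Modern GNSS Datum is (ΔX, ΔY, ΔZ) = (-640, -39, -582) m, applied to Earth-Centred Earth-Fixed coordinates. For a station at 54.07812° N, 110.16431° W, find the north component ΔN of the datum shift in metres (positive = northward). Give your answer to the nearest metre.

ΔN = -550 m

At φ = 54.07812°, λ = -110.16431°: sin φ = 0.809818, cos φ = 0.586682, sin λ = -0.938708, cos λ = -0.344714.
ΔN = −sin φ cos λ·ΔX − sin φ sin λ·ΔY + cos φ·ΔZ = −(0.809818)(-0.344714)(-640) − (0.809818)(-0.938708)(-39) + (0.586682)(-582) = -549.76 m.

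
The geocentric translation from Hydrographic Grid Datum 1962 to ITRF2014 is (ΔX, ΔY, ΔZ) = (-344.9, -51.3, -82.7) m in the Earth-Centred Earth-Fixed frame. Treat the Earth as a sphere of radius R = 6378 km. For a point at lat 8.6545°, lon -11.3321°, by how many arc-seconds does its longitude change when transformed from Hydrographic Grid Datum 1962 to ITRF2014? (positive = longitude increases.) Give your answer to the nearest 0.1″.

Δλ = -3.9″

sin φ = 0.150476, cos φ = 0.988614, sin λ = -0.196496, cos λ = 0.980505.
East component: ΔE = −sin λ·ΔX + cos λ·ΔY = −(-0.196496)(-344.9) + (0.980505)(-51.3) = -118.07 m.
1° of latitude spans πR/180 = 111317 m; at latitude φ, 1° of longitude spans that × cos φ = 110049.6 m, so Δλ = -118.07 / 110049.6 × 3600 = -3.862″.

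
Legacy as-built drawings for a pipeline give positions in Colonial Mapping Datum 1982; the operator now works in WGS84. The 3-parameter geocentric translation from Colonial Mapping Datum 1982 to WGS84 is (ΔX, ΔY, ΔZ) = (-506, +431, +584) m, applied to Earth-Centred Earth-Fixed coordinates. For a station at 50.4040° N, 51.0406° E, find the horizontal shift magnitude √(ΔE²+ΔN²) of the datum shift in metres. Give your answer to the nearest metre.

755 m

The local east axis at (φ, λ) is (−sin λ, cos λ, 0), so ΔE = −sin(51.0406°)·(-506) + cos(51.0406°)·431 = 664.46 m.
The local north axis is (−sin φ cos λ, −sin φ sin λ, cos φ), giving ΔN = 245.159 − 258.246 + 372.224 = 359.14 m.
Horizontal magnitude = √(ΔE² + ΔN²) = √(664.46² + 359.14²) = 755.31 m.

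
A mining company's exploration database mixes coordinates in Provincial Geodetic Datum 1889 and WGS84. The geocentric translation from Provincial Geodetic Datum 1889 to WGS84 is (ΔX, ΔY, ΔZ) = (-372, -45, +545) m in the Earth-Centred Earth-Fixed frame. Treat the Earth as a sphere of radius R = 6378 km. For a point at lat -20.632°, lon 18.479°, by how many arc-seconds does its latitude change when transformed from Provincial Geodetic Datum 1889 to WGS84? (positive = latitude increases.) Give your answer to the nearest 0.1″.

Δφ = 12.3″

sin φ = -0.352364, cos φ = 0.935863, sin λ = 0.316957, cos λ = 0.948440.
North component: ΔN = −sin φ cos λ·ΔX − sin φ sin λ·ΔY + cos φ·ΔZ = −(-0.352364)(0.948440)(-372) − (-0.352364)(0.316957)(-45) + (0.935863)(545) = 380.70 m.
1° of latitude spans πR/180 = 111317 m, so Δφ = 380.70 / 111317 × 3600 = 12.312″.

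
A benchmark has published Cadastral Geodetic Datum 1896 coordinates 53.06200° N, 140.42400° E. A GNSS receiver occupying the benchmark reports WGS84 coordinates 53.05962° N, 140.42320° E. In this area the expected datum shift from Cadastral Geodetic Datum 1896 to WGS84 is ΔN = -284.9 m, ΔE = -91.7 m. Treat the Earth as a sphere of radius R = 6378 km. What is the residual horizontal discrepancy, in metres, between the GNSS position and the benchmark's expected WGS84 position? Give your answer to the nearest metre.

43 m

Observed coordinate differences: Δφ = -0.00238°, Δλ = -0.00080°.
Converting to metres (1° lat = 111317 m, cos φ = 0.600950): observed ΔN = -264.9 m, observed ΔE = -53.5 m.
Subtracting the expected shift leaves a residual of -264.9 − (-284.9) = 20.0 m north and -53.5 − (-91.7) = 38.2 m east.
Residual distance = √(20.0² + 38.2²) = 43.1 m.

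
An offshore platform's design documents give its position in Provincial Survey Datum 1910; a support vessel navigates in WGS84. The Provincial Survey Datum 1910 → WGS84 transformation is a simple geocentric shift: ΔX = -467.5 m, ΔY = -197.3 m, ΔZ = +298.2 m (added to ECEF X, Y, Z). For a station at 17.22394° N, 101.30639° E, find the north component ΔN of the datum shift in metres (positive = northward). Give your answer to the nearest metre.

At φ = 17.22394°, λ = 101.30639°: sin φ = 0.296107, cos φ = 0.955155, sin λ = 0.980593, cos λ = -0.196056.
ΔN = −sin φ cos λ·ΔX − sin φ sin λ·ΔY + cos φ·ΔZ = −(0.296107)(-0.196056)(-467.5) − (0.296107)(0.980593)(-197.3) + (0.955155)(298.2) = 314.98 m.

ΔN = 315 m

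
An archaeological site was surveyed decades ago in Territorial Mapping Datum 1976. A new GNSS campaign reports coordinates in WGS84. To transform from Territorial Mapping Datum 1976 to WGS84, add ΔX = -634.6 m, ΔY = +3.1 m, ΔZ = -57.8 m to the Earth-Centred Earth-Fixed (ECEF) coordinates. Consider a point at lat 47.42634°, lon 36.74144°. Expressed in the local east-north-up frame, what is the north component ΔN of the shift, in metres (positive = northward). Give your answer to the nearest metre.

ΔN = 334 m

The local north axis is (−sin φ cos λ, −sin φ sin λ, cos φ), giving ΔN = 374.487 − 1.366 − 39.104 = 334.02 m.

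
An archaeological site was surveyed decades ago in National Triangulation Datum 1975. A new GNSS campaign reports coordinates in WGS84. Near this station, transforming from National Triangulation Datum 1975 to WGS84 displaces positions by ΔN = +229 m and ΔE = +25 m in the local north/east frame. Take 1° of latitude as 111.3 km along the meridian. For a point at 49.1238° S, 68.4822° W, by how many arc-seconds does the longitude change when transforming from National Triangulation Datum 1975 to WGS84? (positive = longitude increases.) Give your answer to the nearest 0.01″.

Δλ = 1.24″

At latitude -49.1238°, cos φ = 0.654427.
1° of longitude at this latitude = 111.3 × cos φ = 72.84 km, so Δλ = 25.0 / 72837.7 = 0.0003432° = 1.236″.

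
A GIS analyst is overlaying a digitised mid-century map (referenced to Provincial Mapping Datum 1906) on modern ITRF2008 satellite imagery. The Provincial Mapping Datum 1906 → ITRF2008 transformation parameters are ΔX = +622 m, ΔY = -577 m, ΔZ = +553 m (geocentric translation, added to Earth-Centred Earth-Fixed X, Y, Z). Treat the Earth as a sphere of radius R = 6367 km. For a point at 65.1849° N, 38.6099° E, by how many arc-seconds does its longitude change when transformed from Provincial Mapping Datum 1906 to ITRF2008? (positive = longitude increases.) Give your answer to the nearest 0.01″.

sin φ = 0.907667, cos φ = 0.419691, sin λ = 0.624015, cos λ = 0.781413.
East component: ΔE = −sin λ·ΔX + cos λ·ΔY = −(0.624015)(622) + (0.781413)(-577) = -839.01 m.
1° of latitude spans πR/180 = 111125 m; at latitude φ, 1° of longitude spans that × cos φ = 46638.2 m, so Δλ = -839.01 / 46638.2 × 3600 = -64.763″.

Δλ = -64.76″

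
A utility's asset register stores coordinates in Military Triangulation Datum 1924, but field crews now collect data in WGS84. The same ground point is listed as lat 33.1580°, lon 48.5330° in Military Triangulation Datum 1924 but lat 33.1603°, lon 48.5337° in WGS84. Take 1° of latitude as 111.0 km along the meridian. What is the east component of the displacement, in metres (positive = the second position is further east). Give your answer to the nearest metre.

ΔE = 65 m

Δφ = 33.1603° − 33.1580° = +0.0023°; Δλ = 48.5337° − 48.5330° = +0.0007°.
ΔN = Δφ × 111000 = 255.3 m; ΔE = Δλ × 111000 × cos(33.1580°) = +0.0007 × 111000 × 0.837165 = 65.0 m.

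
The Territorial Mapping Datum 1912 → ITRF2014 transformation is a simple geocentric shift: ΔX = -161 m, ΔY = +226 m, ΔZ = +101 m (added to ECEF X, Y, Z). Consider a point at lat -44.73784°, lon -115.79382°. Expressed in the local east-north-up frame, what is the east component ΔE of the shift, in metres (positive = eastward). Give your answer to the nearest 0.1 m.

At φ = -44.73784°, λ = -115.79382°: sin φ = -0.703864, cos φ = 0.710335, sin λ = -0.900366, cos λ = -0.435134.
ΔE = −sin λ·ΔX + cos λ·ΔY = −(-0.900366)·(-161) + (-0.435134)·(226) = -243.30 m.

ΔE = -243.3 m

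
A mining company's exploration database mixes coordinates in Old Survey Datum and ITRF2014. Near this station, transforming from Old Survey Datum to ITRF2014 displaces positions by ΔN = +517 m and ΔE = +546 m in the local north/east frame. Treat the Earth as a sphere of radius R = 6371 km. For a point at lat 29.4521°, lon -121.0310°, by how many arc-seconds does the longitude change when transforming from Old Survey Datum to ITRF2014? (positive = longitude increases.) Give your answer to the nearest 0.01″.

Δλ = 20.30″

At latitude 29.4521°, cos φ = 0.870767.
One radian of longitude at latitude φ spans R cos φ, so Δλ = ΔE / (R cos φ) = 546.0 / (6371000 × 0.870767) = 9.8420e-05 rad = 20.301″.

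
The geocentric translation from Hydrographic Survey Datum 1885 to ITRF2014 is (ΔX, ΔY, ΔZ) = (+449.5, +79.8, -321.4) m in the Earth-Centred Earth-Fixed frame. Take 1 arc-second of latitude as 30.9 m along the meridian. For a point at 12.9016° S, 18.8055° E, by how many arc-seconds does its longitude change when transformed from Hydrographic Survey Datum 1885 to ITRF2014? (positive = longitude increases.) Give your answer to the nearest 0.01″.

Δλ = -2.30″

sin φ = -0.223277, cos φ = 0.974755, sin λ = 0.322357, cos λ = 0.946618.
East component: ΔE = −sin λ·ΔX + cos λ·ΔY = −(0.322357)(449.5) + (0.946618)(79.8) = -69.36 m.
1° of latitude spans 3600 × 30.90 = 111240 m; at latitude φ, 1° of longitude spans that × cos φ = 108431.7 m, so Δλ = -69.36 / 108431.7 × 3600 = -2.303″.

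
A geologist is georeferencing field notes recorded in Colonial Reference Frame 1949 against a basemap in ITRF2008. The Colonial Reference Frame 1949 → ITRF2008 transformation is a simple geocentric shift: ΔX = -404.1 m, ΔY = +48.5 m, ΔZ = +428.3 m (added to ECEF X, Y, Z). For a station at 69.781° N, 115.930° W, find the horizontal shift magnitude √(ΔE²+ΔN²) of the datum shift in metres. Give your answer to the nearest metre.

The local east axis at (φ, λ) is (−sin λ, cos λ, 0), so ΔE = −sin(-115.930°)·(-404.1) + cos(-115.930°)·48.5 = -384.63 m.
The local north axis is (−sin φ cos λ, −sin φ sin λ, cos φ), giving ΔN = -165.813 + 40.930 + 148.025 = 23.14 m.
Horizontal magnitude = √(ΔE² + ΔN²) = √((-384.63)² + 23.14²) = 385.32 m.

385 m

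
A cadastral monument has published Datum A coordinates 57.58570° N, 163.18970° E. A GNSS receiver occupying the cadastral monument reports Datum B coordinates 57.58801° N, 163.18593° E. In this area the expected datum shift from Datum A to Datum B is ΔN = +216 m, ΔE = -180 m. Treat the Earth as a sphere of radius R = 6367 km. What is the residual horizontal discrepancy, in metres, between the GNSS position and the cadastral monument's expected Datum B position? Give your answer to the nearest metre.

60 m

Observed coordinate differences: Δφ = +0.00231°, Δλ = -0.00377°.
Converting to metres (1° lat = 111125 m, cos φ = 0.536038): observed ΔN = 256.7 m, observed ΔE = -224.6 m.
Subtracting the expected shift leaves a residual of 256.7 − (216) = 40.7 m north and -224.6 − (-180) = -44.6 m east.
Residual distance = √(40.7² + (-44.6)²) = 60.4 m.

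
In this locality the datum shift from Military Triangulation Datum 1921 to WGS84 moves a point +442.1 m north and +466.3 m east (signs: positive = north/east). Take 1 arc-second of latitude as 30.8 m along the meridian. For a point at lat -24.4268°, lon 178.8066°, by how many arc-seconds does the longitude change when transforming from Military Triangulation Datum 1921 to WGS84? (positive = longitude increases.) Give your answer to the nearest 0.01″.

Δλ = 16.63″

At latitude -24.4268°, cos φ = 0.910490.
1″ of longitude at this latitude = 30.80 × cos φ = 28.0431 m, so Δλ = 466.3 / 28.0431 = 16.628″.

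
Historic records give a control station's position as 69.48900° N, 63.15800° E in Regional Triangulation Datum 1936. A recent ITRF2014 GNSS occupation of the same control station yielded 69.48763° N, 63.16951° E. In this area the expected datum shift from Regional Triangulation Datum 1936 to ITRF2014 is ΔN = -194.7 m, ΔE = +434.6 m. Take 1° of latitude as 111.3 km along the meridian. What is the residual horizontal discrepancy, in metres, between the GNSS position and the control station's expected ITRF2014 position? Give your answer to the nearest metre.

Observed coordinate differences: Δφ = -0.00137°, Δλ = +0.01151°.
Converting to metres (1° lat = 111300 m, cos φ = 0.350387): observed ΔN = -152.5 m, observed ΔE = 448.9 m.
Subtracting the expected shift leaves a residual of -152.5 − (-194.7) = 42.2 m north and 448.9 − (434.6) = 14.3 m east.
Residual distance = √(42.2² + 14.3²) = 44.6 m.

45 m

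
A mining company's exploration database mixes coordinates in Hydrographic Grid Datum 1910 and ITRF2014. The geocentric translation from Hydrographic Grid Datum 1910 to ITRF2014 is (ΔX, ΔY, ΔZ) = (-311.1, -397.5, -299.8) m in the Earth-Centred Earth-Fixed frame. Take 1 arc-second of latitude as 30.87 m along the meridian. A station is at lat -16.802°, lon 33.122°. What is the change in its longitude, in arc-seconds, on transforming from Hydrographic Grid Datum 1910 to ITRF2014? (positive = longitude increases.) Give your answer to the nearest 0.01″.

Δλ = -5.51″

sin φ = -0.289065, cos φ = 0.957309, sin λ = 0.546424, cos λ = 0.837509.
East component: ΔE = −sin λ·ΔX + cos λ·ΔY = −(0.546424)(-311.1) + (0.837509)(-397.5) = -162.92 m.
1° of latitude spans 3600 × 30.87 = 111132 m; at latitude φ, 1° of longitude spans that × cos φ = 106387.7 m, so Δλ = -162.92 / 106387.7 × 3600 = -5.513″.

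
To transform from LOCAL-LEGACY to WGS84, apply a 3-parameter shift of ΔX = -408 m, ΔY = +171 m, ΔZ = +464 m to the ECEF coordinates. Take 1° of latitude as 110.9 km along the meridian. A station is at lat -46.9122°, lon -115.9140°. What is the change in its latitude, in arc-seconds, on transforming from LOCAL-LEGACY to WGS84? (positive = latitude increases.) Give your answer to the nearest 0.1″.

Δφ = 10.9″

sin φ = -0.730308, cos φ = 0.683118, sin λ = -0.899451, cos λ = -0.437022.
North component: ΔN = −sin φ cos λ·ΔX − sin φ sin λ·ΔY + cos φ·ΔZ = −(-0.730308)(-0.437022)(-408) − (-0.730308)(-0.899451)(171) + (0.683118)(464) = 334.86 m.
1° of latitude spans 110900 m, so Δφ = 334.86 / 110900 × 3600 = 10.870″.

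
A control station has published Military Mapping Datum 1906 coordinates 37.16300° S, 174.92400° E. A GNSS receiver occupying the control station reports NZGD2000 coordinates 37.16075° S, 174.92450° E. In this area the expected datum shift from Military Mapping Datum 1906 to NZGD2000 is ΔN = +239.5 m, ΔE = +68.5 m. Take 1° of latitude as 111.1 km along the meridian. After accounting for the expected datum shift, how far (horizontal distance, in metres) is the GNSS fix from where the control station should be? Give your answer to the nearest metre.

Observed coordinate differences: Δφ = +0.00225°, Δλ = +0.00050°.
Converting to metres (1° lat = 111100 m, cos φ = 0.796920): observed ΔN = 250.0 m, observed ΔE = 44.3 m.
Subtracting the expected shift leaves a residual of 250.0 − (239.5) = 10.5 m north and 44.3 − (68.5) = -24.2 m east.
Residual distance = √(10.5² + (-24.2)²) = 26.4 m.

26 m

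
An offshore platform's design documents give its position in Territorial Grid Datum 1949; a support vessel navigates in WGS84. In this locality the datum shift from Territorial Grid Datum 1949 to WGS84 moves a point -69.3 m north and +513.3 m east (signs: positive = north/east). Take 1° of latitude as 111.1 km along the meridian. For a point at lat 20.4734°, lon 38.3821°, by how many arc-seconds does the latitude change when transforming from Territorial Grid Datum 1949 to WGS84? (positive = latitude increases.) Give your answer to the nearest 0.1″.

1° of latitude = 111.1 km, so Δφ = -69.3 / 111100 = -0.0006238° = -2.246″.

Δφ = -2.2″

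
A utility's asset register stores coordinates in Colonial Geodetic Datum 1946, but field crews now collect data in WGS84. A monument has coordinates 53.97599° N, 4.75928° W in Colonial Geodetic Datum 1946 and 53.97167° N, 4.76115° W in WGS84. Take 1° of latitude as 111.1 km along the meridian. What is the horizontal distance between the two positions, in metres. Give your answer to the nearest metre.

495 m

Δφ = 53.97167° − 53.97599° = -0.00432°; Δλ = -4.76115° − -4.75928° = -0.00187°.
ΔN = Δφ × 111100 = -480.0 m; ΔE = Δλ × 111100 × cos(53.97599°) = -0.00187 × 111100 × 0.588124 = -122.2 m.
Distance = √(ΔE² + ΔN²) = √((-122.2)² + (-480.0)²) = 495.3 m.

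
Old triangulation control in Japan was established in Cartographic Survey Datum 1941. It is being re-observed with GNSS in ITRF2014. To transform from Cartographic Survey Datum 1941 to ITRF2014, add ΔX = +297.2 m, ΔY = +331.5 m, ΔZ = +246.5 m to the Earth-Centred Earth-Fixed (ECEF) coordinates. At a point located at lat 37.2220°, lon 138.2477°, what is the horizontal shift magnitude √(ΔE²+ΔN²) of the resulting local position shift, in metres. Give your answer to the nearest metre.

The local east axis at (φ, λ) is (−sin λ, cos λ, 0), so ΔE = −sin(138.2477°)·297.2 + cos(138.2477°)·331.5 = -445.22 m.
The local north axis is (−sin φ cos λ, −sin φ sin λ, cos φ), giving ΔN = 134.120 − 133.533 + 196.287 = 196.87 m.
Horizontal magnitude = √(ΔE² + ΔN²) = √((-445.22)² + 196.87²) = 486.80 m.

487 m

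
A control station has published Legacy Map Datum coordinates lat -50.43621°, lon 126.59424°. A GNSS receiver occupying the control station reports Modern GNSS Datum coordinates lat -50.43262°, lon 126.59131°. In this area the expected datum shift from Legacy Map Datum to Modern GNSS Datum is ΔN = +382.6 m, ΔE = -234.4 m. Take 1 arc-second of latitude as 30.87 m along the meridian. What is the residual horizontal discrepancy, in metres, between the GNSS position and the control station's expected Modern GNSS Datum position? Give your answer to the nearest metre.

Observed coordinate differences: Δφ = +0.00359°, Δλ = -0.00293°.
Converting to metres (1° lat = 111132 m, cos φ = 0.636937): observed ΔN = 399.0 m, observed ΔE = -207.4 m.
Subtracting the expected shift leaves a residual of 399.0 − (382.6) = 16.4 m north and -207.4 − (-234.4) = 27.0 m east.
Residual distance = √(16.4² + 27.0²) = 31.6 m.

32 m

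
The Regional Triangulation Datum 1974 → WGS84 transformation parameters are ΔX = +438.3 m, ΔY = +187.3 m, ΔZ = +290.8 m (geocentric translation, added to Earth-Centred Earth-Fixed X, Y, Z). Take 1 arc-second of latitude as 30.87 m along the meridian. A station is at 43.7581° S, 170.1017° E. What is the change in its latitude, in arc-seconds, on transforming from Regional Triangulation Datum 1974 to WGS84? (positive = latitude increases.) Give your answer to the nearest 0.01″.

sin φ = -0.691615, cos φ = 0.722266, sin λ = 0.171900, cos λ = -0.985114.
North component: ΔN = −sin φ cos λ·ΔX − sin φ sin λ·ΔY + cos φ·ΔZ = −(-0.691615)(-0.985114)(438.3) − (-0.691615)(0.171900)(187.3) + (0.722266)(290.8) = -66.32 m.
1° of latitude spans 3600 × 30.87 = 111132 m, so Δφ = -66.32 / 111132 × 3600 = -2.148″.

Δφ = -2.15″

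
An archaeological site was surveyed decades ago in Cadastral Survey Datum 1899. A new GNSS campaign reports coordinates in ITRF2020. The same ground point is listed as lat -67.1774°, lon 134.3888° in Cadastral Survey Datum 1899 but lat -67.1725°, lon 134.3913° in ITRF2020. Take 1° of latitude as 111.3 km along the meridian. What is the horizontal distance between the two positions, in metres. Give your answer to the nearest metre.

Δφ = -67.1725° − -67.1774° = +0.0049°; Δλ = 134.3913° − 134.3888° = +0.0025°.
ΔN = Δφ × 111300 = 545.4 m; ΔE = Δλ × 111300 × cos(-67.1774°) = +0.0025 × 111300 × 0.387879 = 107.9 m.
Distance = √(ΔE² + ΔN²) = √(107.9² + 545.4²) = 555.9 m.

556 m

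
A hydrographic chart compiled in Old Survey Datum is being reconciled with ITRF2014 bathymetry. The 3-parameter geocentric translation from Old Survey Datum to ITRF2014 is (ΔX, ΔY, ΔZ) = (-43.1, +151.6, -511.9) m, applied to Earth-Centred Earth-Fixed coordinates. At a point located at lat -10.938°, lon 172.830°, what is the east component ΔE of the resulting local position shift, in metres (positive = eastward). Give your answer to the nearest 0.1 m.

At φ = -10.938°, λ = 172.830°: sin φ = -0.189747, cos φ = 0.981833, sin λ = 0.124814, cos λ = -0.992180.
ΔE = −sin λ·ΔX + cos λ·ΔY = −(0.124814)·(-43.1) + (-0.992180)·(151.6) = -145.04 m.

ΔE = -145.0 m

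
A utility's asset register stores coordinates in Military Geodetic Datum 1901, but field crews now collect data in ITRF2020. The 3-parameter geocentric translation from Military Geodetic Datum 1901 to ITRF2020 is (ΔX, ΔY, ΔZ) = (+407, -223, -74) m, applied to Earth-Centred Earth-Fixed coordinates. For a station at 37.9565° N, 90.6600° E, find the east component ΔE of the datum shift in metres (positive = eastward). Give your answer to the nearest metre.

ΔE = -404 m

At φ = 37.9565°, λ = 90.6600°: sin φ = 0.615063, cos φ = 0.788478, sin λ = 0.999934, cos λ = -0.011519.
ΔE = −sin λ·ΔX + cos λ·ΔY = −(0.999934)·(407) + (-0.011519)·(-223) = -404.40 m.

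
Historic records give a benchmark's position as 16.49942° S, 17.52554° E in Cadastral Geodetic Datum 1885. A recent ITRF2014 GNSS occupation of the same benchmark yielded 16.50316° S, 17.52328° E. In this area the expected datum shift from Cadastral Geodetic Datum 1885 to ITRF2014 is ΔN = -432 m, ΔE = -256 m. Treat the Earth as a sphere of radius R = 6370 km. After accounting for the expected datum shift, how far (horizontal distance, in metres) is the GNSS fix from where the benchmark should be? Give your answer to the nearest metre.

22 m

Observed coordinate differences: Δφ = -0.00374°, Δλ = -0.00226°.
Converting to metres (1° lat = 111177 m, cos φ = 0.958823): observed ΔN = -415.8 m, observed ΔE = -240.9 m.
Subtracting the expected shift leaves a residual of -415.8 − (-432) = 16.2 m north and -240.9 − (-256) = 15.1 m east.
Residual distance = √(16.2² + 15.1²) = 22.1 m.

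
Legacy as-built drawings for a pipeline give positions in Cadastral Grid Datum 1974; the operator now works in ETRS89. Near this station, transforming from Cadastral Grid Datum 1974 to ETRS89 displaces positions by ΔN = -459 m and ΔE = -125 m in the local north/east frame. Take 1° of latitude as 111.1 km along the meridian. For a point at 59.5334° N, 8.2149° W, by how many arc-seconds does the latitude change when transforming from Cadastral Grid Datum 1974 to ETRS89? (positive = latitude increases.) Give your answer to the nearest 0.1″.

Δφ = -14.9″

1° of latitude = 111.1 km, so Δφ = -459.0 / 111100 = -0.0041314° = -14.873″.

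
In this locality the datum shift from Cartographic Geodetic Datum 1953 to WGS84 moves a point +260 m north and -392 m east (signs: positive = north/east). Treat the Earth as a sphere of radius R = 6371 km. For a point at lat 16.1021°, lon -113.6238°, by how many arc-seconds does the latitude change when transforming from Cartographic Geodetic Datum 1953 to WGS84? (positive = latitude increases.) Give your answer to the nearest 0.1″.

Δφ = 8.4″

On a sphere of radius R, 1 rad of latitude = R, so Δφ = ΔN / R = 260.0 / 6371000 = 4.0810e-05 rad = 8.418″.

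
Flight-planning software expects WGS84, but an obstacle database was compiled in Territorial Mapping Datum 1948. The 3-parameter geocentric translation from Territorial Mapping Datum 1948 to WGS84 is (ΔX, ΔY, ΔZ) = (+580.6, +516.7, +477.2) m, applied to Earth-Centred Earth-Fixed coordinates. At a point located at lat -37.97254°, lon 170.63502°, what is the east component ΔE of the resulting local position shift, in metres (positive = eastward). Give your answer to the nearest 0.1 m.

ΔE = -604.3 m

The local east axis at (φ, λ) is (−sin λ, cos λ, 0), so ΔE = −sin(170.63502°)·580.6 + cos(170.63502°)·516.7 = -604.29 m.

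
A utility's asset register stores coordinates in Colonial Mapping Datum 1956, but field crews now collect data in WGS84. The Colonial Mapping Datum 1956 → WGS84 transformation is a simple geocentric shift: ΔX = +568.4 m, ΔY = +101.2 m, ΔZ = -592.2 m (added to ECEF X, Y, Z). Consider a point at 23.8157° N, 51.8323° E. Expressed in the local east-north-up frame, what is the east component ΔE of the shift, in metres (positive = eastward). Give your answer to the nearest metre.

ΔE = -384 m

The local east axis at (φ, λ) is (−sin λ, cos λ, 0), so ΔE = −sin(51.8323°)·568.4 + cos(51.8323°)·101.2 = -384.34 m.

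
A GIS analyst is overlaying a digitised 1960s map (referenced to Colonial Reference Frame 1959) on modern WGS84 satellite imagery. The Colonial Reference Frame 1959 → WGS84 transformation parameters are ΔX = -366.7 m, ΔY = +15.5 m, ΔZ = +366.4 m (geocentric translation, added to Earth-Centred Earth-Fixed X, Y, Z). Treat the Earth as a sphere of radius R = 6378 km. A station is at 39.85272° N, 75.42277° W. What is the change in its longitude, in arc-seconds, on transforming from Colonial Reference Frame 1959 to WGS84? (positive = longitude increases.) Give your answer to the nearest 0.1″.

sin φ = 0.640816, cos φ = 0.767694, sin λ = -0.967809, cos λ = 0.251685.
East component: ΔE = −sin λ·ΔX + cos λ·ΔY = −(-0.967809)(-366.7) + (0.251685)(15.5) = -350.99 m.
1° of latitude spans πR/180 = 111317 m; at latitude φ, 1° of longitude spans that × cos φ = 85457.5 m, so Δλ = -350.99 / 85457.5 × 3600 = -14.786″.

Δλ = -14.8″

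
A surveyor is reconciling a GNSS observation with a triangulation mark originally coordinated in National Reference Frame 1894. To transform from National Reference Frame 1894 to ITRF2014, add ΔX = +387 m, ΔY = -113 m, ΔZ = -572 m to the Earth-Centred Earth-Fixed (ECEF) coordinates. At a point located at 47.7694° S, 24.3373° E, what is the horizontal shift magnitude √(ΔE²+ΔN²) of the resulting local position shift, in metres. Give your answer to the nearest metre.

306 m

The local east axis at (φ, λ) is (−sin λ, cos λ, 0), so ΔE = −sin(24.3373°)·387 + cos(24.3373°)·(-113) = -262.44 m.
The local north axis is (−sin φ cos λ, −sin φ sin λ, cos φ), giving ΔN = 261.088 − 34.481 − 384.450 = -157.84 m.
Horizontal magnitude = √(ΔE² + ΔN²) = √((-262.44)² + (-157.84)²) = 306.25 m.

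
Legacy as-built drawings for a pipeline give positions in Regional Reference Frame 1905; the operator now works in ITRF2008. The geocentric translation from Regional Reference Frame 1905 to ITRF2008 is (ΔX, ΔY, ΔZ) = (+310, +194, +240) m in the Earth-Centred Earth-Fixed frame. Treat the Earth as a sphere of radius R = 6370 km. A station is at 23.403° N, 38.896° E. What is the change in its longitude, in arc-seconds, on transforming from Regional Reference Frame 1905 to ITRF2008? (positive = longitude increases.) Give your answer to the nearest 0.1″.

sin φ = 0.397196, cos φ = 0.917734, sin λ = 0.627909, cos λ = 0.778287.
East component: ΔE = −sin λ·ΔX + cos λ·ΔY = −(0.627909)(310) + (0.778287)(194) = -43.66 m.
1° of latitude spans πR/180 = 111177 m; at latitude φ, 1° of longitude spans that × cos φ = 102031.3 m, so Δλ = -43.66 / 102031.3 × 3600 = -1.541″.

Δλ = -1.5″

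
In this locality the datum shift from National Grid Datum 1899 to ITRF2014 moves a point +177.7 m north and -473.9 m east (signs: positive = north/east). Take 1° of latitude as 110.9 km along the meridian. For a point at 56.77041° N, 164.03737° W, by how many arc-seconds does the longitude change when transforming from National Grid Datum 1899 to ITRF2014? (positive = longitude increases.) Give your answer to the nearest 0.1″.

Δλ = -28.1″

At latitude 56.77041°, cos φ = 0.547995.
1° of longitude at this latitude = 110.9 × cos φ = 60.77 km, so Δλ = -473.9 / 60772.7 = -0.0077979° = -28.072″.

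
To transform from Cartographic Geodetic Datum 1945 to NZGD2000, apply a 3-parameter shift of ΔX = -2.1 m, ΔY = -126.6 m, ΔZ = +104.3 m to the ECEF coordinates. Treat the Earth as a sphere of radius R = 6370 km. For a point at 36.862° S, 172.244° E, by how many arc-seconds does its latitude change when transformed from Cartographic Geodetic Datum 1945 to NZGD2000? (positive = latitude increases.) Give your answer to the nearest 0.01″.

Δφ = 2.41″

sin φ = -0.599890, cos φ = 0.800083, sin λ = 0.134955, cos λ = -0.990852.
North component: ΔN = −sin φ cos λ·ΔX − sin φ sin λ·ΔY + cos φ·ΔZ = −(-0.599890)(-0.990852)(-2.1) − (-0.599890)(0.134955)(-126.6) + (0.800083)(104.3) = 74.45 m.
1° of latitude spans πR/180 = 111177 m, so Δφ = 74.45 / 111177 × 3600 = 2.411″.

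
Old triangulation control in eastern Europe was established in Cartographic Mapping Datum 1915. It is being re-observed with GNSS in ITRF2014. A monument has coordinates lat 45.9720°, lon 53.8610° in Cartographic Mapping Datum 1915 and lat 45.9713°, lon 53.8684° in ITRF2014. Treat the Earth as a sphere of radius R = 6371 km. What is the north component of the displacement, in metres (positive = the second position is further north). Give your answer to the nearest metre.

ΔN = -78 m

Δφ = 45.9713° − 45.9720° = -0.0007°; Δλ = 53.8684° − 53.8610° = +0.0074°.
1° along a meridian = πR/180 = 111195 m.
ΔN = Δφ × 111195 = -77.8 m; ΔE = Δλ × 111195 × cos(45.9720°) = +0.0074 × 111195 × 0.695010 = 571.9 m.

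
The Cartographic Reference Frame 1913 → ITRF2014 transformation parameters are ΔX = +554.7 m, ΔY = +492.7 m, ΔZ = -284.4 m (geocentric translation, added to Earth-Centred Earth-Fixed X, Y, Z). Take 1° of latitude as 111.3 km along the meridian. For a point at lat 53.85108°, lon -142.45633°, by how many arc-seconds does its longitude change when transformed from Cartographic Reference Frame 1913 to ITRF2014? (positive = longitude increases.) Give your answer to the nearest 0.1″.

Δλ = -2.9″

sin φ = 0.807487, cos φ = 0.589886, sin λ = -0.609366, cos λ = -0.792889.
East component: ΔE = −sin λ·ΔX + cos λ·ΔY = −(-0.609366)(554.7) + (-0.792889)(492.7) = -52.64 m.
1° of latitude spans 111300 m; at latitude φ, 1° of longitude spans that × cos φ = 65654.3 m, so Δλ = -52.64 / 65654.3 × 3600 = -2.886″.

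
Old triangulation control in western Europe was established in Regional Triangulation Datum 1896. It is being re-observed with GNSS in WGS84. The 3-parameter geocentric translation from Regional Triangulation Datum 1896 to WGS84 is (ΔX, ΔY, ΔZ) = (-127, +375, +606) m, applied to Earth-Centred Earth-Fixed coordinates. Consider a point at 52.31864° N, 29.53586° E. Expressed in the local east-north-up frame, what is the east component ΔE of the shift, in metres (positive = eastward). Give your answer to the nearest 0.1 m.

The local east axis at (φ, λ) is (−sin λ, cos λ, 0), so ΔE = −sin(29.53586°)·(-127) + cos(29.53586°)·375 = 388.87 m.

ΔE = 388.9 m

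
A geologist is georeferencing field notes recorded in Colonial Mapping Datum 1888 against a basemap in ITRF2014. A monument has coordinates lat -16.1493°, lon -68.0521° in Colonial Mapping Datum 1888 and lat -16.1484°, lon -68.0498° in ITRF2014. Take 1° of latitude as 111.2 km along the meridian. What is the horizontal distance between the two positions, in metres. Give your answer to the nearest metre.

Δφ = -16.1484° − -16.1493° = +0.0009°; Δλ = -68.0498° − -68.0521° = +0.0023°.
ΔN = Δφ × 111200 = 100.1 m; ΔE = Δλ × 111200 × cos(-16.1493°) = +0.0023 × 111200 × 0.960540 = 245.7 m.
Distance = √(ΔE² + ΔN²) = √(245.7² + 100.1²) = 265.3 m.

265 m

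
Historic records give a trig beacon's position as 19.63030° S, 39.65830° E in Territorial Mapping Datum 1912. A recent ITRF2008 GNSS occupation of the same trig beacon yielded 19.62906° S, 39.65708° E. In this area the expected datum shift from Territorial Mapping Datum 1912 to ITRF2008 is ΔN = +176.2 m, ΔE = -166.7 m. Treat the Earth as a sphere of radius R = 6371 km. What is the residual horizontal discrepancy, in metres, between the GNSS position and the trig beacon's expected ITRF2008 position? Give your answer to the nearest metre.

Observed coordinate differences: Δφ = +0.00124°, Δλ = -0.00122°.
Converting to metres (1° lat = 111195 m, cos φ = 0.941880): observed ΔN = 137.9 m, observed ΔE = -127.8 m.
Subtracting the expected shift leaves a residual of 137.9 − (176.2) = -38.3 m north and -127.8 − (-166.7) = 38.9 m east.
Residual distance = √((-38.3)² + 38.9²) = 54.6 m.

55 m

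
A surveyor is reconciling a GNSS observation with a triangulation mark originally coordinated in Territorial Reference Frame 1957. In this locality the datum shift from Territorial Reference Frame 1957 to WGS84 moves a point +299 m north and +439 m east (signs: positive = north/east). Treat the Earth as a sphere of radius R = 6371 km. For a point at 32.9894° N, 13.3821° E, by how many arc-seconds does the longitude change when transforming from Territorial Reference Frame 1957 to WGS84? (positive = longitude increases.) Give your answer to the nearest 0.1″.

Δλ = 16.9″

At latitude 32.9894°, cos φ = 0.838771.
One radian of longitude at latitude φ spans R cos φ, so Δλ = ΔE / (R cos φ) = 439.0 / (6371000 × 0.838771) = 8.2151e-05 rad = 16.945″.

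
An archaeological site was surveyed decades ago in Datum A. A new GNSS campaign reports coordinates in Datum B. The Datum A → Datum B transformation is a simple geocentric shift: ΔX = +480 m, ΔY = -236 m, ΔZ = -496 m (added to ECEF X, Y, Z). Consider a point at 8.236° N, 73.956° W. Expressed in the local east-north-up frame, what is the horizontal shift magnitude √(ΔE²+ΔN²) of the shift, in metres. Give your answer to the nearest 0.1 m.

671.6 m

The local east axis at (φ, λ) is (−sin λ, cos λ, 0), so ΔE = −sin(-73.956°)·480 + cos(-73.956°)·(-236) = 396.08 m.
The local north axis is (−sin φ cos λ, −sin φ sin λ, cos φ), giving ΔN = -19.004 − 32.490 − 490.884 = -542.38 m.
Horizontal magnitude = √(ΔE² + ΔN²) = √(396.08² + (-542.38)²) = 671.60 m.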